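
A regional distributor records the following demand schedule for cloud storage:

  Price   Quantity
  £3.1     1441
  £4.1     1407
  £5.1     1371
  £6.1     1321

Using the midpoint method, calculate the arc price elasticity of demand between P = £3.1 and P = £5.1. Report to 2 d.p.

At P = 3.1, Q = 1441; at P = 5.1, Q = 1371.
ΔQ = -70, ΔP = 2.0. Midpoints: P̄ = 4.10, Q̄ = 1406.0.
ε = (ΔQ/ΔP)(P̄/Q̄) = (-70/2.0)(4.10/1406.0).

-0.10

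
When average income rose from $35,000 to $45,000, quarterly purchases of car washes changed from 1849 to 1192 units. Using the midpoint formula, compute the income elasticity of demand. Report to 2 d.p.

-1.73

ΔQ = -657, ΔI = 10000. Midpoints: Ī = 40,000, Q̄ = 1520.5.
ε_I = (ΔQ/ΔI)(Ī/Q̄) = (-657/10000)(40000/1520.5).
ε_I < 0, so the good is inferior.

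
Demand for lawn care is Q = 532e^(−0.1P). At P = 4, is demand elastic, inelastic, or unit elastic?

inelastic

Q = 356.610, dQ/dP = -35.661.
ε = (dQ/dP)(P/Q) ≈ -0.400.
|ε| = 0.40 < 1.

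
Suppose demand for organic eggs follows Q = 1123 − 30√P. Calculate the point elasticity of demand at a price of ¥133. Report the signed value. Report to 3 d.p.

At P = 133, Q = 777.023.
dQ/dP = −30/(2√P) = -1.301.
ε = (dQ/dP)(P/Q) = (-1.301)(133/777.023).
|ε| < 1, so demand is inelastic at this price.

-0.223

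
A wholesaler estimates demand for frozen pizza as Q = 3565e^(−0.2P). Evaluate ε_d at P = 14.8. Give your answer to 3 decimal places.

At P = 14.8, Q = 184.734.
dQ/dP = −0.2·3565e^(−0.2P) = −0.2Q = -36.947.
ε = (dQ/dP)(P/Q) = (-36.947)(14.8/184.734).
|ε| > 1, so demand is elastic at this price.

-2.960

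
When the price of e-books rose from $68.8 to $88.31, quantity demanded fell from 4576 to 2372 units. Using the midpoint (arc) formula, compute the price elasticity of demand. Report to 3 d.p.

-2.554

ΔQ = 2372 − 4576 = -2204; ΔP = 88.31 − 68.8 = 19.51.
Midpoints: P̄ = 78.56, Q̄ = 3474.0.
ε = (ΔQ/ΔP)(P̄/Q̄) = (-2204/19.51)(78.56/3474.0).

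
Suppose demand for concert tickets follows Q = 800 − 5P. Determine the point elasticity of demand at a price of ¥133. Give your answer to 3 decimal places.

At P = 133, Q = 135.
dQ/dP = −5.
ε = (dQ/dP)(P/Q) = (-5)(133/135).
|ε| > 1, so demand is elastic at this price.

-4.926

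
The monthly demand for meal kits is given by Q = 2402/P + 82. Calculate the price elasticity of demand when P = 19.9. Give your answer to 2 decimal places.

-0.60

At P = 19.9, Q = 202.704.
dQ/dP = −2402/P² = -6.066.
ε = (dQ/dP)(P/Q) = (-6.066)(19.9/202.704).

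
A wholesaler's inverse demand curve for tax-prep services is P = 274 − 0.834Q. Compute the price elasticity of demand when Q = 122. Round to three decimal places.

At Q = 122, P = 274 − 0.834(122) = 172.25.
dP/dQ = −0.834, so dQ/dP = 1/(−0.834) = -1.199.
ε = (dQ/dP)(P/Q) = (-1.199)(172.25/122).

-1.693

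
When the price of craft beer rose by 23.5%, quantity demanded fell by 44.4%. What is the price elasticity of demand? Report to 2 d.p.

-1.89

ε = %ΔQ / %ΔP = (-44.4)/(23.5) = -1.889.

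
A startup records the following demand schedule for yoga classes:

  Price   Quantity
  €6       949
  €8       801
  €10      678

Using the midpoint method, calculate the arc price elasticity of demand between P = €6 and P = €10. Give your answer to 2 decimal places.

At P = 6, Q = 949; at P = 10, Q = 678.
ΔQ = -271, ΔP = 4. Midpoints: P̄ = 8.00, Q̄ = 813.5.
ε = (ΔQ/ΔP)(P̄/Q̄) = (-271/4)(8.00/813.5).

-0.67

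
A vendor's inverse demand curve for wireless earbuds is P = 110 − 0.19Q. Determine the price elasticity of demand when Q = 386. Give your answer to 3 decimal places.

-0.500

At Q = 386, P = 110 − 0.19(386) = 36.66.
dP/dQ = −0.19, so dQ/dP = 1/(−0.19) = -5.263.
ε = (dQ/dP)(P/Q) = (-5.263)(36.66/386).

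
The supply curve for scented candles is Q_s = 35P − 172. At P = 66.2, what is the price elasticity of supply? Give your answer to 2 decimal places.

1.08

At P = 66.2, Q_s = 2145.
dQ_s/dP = 35.
ε_s = (dQ_s/dP)(P/Q_s) = (35)(66.2/2145).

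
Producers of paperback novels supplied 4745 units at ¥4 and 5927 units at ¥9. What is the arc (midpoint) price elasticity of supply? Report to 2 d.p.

ΔQ = 5927 − 4745 = 1182; ΔP = 9 − 4 = 5.
Midpoints: P̄ = 6.50, Q̄ = 5336.0.
ε_s = (ΔQ/ΔP)(P̄/Q̄) = (1182/5)(6.50/5336.0).

0.29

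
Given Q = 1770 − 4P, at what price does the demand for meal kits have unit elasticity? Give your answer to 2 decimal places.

221.25

For linear demand Q = a − bP, ε = −bP/(a − bP). |ε| = 1 when bP = a − bP, i.e. P = a/(2b).
P = 1770/(2·4) = 1770/8 = 221.2500.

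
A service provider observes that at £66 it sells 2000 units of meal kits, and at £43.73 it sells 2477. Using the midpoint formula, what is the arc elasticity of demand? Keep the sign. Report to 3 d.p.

ΔQ = 2477 − 2000 = 477; ΔP = 43.73 − 66 = -22.27.
Midpoints: P̄ = 54.86, Q̄ = 2238.5.
ε = (ΔQ/ΔP)(P̄/Q̄) = (477/-22.27)(54.86/2238.5).

-0.525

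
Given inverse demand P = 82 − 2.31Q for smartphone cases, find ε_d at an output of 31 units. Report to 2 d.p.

-0.15

At Q = 31, P = 82 − 2.31(31) = 10.39.
dP/dQ = −2.31, so dQ/dP = 1/(−2.31) = -0.433.
ε = (dQ/dP)(P/Q) = (-0.433)(10.39/31).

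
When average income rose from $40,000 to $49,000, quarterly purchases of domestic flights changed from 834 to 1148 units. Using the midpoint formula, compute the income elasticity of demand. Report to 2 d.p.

1.57

ΔQ = 314, ΔI = 9000. Midpoints: Ī = 44,500, Q̄ = 991.0.
ε_I = (ΔQ/ΔI)(Ī/Q̄) = (314/9000)(44500/991.0).
ε_I > 0, so the good is normal.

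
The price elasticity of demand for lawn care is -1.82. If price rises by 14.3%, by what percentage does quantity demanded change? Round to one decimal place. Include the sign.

%ΔQ ≈ ε × %ΔP = (-1.82)(14.3%) = -26.03%.

-26.0%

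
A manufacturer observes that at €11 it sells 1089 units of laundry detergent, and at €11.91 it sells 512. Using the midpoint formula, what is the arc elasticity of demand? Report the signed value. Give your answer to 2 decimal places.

ΔQ = 512 − 1089 = -577; ΔP = 11.91 − 11 = 0.91.
Midpoints: P̄ = 11.46, Q̄ = 800.5.
ε = (ΔQ/ΔP)(P̄/Q̄) = (-577/0.91)(11.46/800.5).

-9.07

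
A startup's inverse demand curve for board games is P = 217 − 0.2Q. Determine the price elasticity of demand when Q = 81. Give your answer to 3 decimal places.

At Q = 81, P = 217 − 0.2(81) = 200.80.
dP/dQ = −0.2, so dQ/dP = 1/(−0.2) = -5.000.
ε = (dQ/dP)(P/Q) = (-5.000)(200.80/81).

-12.395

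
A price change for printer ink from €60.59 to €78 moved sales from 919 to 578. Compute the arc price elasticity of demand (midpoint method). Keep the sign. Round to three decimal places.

-1.813

ΔQ = 578 − 919 = -341; ΔP = 78 − 60.59 = 17.41.
Midpoints: P̄ = 69.30, Q̄ = 748.5.
ε = (ΔQ/ΔP)(P̄/Q̄) = (-341/17.41)(69.30/748.5).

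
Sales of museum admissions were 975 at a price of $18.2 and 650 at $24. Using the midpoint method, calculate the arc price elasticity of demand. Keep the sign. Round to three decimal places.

-1.455

ΔQ = 650 − 975 = -325; ΔP = 24 − 18.2 = 5.8.
Midpoints: P̄ = 21.10, Q̄ = 812.5.
ε = (ΔQ/ΔP)(P̄/Q̄) = (-325/5.8)(21.10/812.5).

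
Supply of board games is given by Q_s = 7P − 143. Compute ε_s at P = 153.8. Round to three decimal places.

At P = 153.8, Q_s = 933.60.
dQ_s/dP = 7.
ε_s = (dQ_s/dP)(P/Q_s) = (7)(153.8/933.60).

1.153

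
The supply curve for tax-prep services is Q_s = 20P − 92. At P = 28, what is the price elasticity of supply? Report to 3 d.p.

1.197

At P = 28, Q_s = 468.
dQ_s/dP = 20.
ε_s = (dQ_s/dP)(P/Q_s) = (20)(28/468).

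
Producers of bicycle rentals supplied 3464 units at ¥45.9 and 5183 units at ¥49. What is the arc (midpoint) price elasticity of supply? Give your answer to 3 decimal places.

ΔQ = 5183 − 3464 = 1719; ΔP = 49 − 45.9 = 3.1.
Midpoints: P̄ = 47.45, Q̄ = 4323.5.
ε_s = (ΔQ/ΔP)(P̄/Q̄) = (1719/3.1)(47.45/4323.5).

6.086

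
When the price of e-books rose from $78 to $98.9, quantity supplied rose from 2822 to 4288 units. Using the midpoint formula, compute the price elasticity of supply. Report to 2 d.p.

ΔQ = 4288 − 2822 = 1466; ΔP = 98.9 − 78 = 20.9.
Midpoints: P̄ = 88.45, Q̄ = 3555.0.
ε_s = (ΔQ/ΔP)(P̄/Q̄) = (1466/20.9)(88.45/3555.0).

1.75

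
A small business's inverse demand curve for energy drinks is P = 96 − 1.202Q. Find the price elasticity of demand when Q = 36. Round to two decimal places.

At Q = 36, P = 96 − 1.202(36) = 52.73.
dP/dQ = −1.202, so dQ/dP = 1/(−1.202) = -0.832.
ε = (dQ/dP)(P/Q) = (-0.832)(52.73/36).

-1.22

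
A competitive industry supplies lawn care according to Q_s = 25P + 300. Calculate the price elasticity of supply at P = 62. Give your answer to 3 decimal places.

At P = 62, Q_s = 1850.
dQ_s/dP = 25.
ε_s = (dQ_s/dP)(P/Q_s) = (25)(62/1850).

0.838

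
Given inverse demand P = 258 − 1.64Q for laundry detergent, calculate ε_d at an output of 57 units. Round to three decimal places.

At Q = 57, P = 258 − 1.64(57) = 164.52.
dP/dQ = −1.64, so dQ/dP = 1/(−1.64) = -0.610.
ε = (dQ/dP)(P/Q) = (-0.610)(164.52/57).

-1.760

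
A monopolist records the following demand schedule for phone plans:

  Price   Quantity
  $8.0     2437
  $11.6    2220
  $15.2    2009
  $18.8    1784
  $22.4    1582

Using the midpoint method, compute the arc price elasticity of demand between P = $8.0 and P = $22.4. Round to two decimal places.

At P = 8.0, Q = 2437; at P = 22.4, Q = 1582.
ΔQ = -855, ΔP = 14.4. Midpoints: P̄ = 15.20, Q̄ = 2009.5.
ε = (ΔQ/ΔP)(P̄/Q̄) = (-855/14.4)(15.20/2009.5).

-0.45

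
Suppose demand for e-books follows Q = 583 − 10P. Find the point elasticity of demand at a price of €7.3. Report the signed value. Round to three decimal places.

At P = 7.3, Q = 510.
dQ/dP = −10.
ε = (dQ/dP)(P/Q) = (-10)(7.3/510).

-0.143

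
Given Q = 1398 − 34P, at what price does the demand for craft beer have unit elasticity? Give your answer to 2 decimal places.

20.56

For linear demand Q = a − bP, ε = −bP/(a − bP). |ε| = 1 when bP = a − bP, i.e. P = a/(2b).
P = 1398/(2·34) = 1398/68 = 20.5588.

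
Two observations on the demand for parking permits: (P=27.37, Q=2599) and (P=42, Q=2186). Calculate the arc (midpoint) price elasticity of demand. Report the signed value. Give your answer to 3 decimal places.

ΔQ = 2186 − 2599 = -413; ΔP = 42 − 27.37 = 14.63.
Midpoints: P̄ = 34.69, Q̄ = 2392.5.
ε = (ΔQ/ΔP)(P̄/Q̄) = (-413/14.63)(34.69/2392.5).

-0.409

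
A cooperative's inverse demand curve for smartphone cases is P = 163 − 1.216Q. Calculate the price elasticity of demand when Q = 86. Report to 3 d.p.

At Q = 86, P = 163 − 1.216(86) = 58.42.
dP/dQ = −1.216, so dQ/dP = 1/(−1.216) = -0.822.
ε = (dQ/dP)(P/Q) = (-0.822)(58.42/86).

-0.559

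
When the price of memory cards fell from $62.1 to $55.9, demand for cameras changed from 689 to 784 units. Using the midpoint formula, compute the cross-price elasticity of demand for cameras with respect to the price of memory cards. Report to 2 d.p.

ΔQ_x = 784 − 689 = 95; ΔP_y = 55.9 − 62.1 = -6.2.
Midpoints: P̄_y = 59.00, Q̄_x = 736.5.
ε_xy = (ΔQ_x/ΔP_y)(P̄_y/Q̄_x) = (95/-6.2)(59.00/736.5).
ε_xy < 0, so the goods are complements.

-1.23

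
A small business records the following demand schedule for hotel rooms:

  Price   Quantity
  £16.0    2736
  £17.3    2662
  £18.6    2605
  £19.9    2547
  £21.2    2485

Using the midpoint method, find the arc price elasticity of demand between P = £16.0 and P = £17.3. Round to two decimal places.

-0.35

At P = 16.0, Q = 2736; at P = 17.3, Q = 2662.
ΔQ = -74, ΔP = 1.3. Midpoints: P̄ = 16.65, Q̄ = 2699.0.
ε = (ΔQ/ΔP)(P̄/Q̄) = (-74/1.3)(16.65/2699.0).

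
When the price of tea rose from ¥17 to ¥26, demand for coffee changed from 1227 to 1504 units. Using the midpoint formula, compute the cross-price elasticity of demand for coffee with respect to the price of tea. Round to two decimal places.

ΔQ_x = 1504 − 1227 = 277; ΔP_y = 26 − 17 = 9.
Midpoints: P̄_y = 21.50, Q̄_x = 1365.5.
ε_xy = (ΔQ_x/ΔP_y)(P̄_y/Q̄_x) = (277/9)(21.50/1365.5).

0.48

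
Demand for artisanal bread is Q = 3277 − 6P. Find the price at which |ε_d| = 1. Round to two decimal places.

273.08

For linear demand Q = a − bP, ε = −bP/(a − bP). |ε| = 1 when bP = a − bP, i.e. P = a/(2b).
P = 3277/(2·6) = 3277/12 = 273.0833.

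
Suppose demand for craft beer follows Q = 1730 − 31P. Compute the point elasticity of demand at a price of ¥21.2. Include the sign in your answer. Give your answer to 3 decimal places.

At P = 21.2, Q = 1072.800.
dQ/dP = −31.
ε = (dQ/dP)(P/Q) = (-31)(21.2/1072.800).

-0.613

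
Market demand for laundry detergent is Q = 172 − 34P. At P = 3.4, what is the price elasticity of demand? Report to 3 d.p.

-2.050

At P = 3.4, Q = 56.400.
dQ/dP = −34.
ε = (dQ/dP)(P/Q) = (-34)(3.4/56.400).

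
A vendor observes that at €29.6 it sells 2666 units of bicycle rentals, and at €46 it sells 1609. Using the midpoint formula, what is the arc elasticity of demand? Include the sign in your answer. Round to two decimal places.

-1.14

ΔQ = 1609 − 2666 = -1057; ΔP = 46 − 29.6 = 16.4.
Midpoints: P̄ = 37.80, Q̄ = 2137.5.
ε = (ΔQ/ΔP)(P̄/Q̄) = (-1057/16.4)(37.80/2137.5).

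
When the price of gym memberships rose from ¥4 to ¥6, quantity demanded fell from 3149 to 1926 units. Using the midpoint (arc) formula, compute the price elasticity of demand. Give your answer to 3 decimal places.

ΔQ = 1926 − 3149 = -1223; ΔP = 6 − 4 = 2.
Midpoints: P̄ = 5.00, Q̄ = 2537.5.
ε = (ΔQ/ΔP)(P̄/Q̄) = (-1223/2)(5.00/2537.5).

-1.205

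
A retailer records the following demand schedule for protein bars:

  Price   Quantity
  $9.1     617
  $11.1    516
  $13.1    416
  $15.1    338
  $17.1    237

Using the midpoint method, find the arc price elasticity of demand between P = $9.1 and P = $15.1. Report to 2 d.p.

At P = 9.1, Q = 617; at P = 15.1, Q = 338.
ΔQ = -279, ΔP = 6.0. Midpoints: P̄ = 12.10, Q̄ = 477.5.
ε = (ΔQ/ΔP)(P̄/Q̄) = (-279/6.0)(12.10/477.5).

-1.18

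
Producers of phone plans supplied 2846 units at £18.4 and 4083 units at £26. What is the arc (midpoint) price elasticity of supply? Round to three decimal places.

1.043

ΔQ = 4083 − 2846 = 1237; ΔP = 26 − 18.4 = 7.6.
Midpoints: P̄ = 22.20, Q̄ = 3464.5.
ε_s = (ΔQ/ΔP)(P̄/Q̄) = (1237/7.6)(22.20/3464.5).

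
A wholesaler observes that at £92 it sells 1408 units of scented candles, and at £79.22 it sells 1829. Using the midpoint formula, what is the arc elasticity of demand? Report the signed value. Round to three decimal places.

ΔQ = 1829 − 1408 = 421; ΔP = 79.22 − 92 = -12.78.
Midpoints: P̄ = 85.61, Q̄ = 1618.5.
ε = (ΔQ/ΔP)(P̄/Q̄) = (421/-12.78)(85.61/1618.5).

-1.742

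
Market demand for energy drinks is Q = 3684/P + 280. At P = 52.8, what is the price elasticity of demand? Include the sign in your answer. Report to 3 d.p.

At P = 52.8, Q = 349.773.
dQ/dP = −3684/P² = -1.321.
ε = (dQ/dP)(P/Q) = (-1.321)(52.8/349.773).

-0.199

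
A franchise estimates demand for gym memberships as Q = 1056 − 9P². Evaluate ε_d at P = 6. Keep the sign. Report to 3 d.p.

At P = 6, Q = 732.
dQ/dP = −18P = -108.
ε = (dQ/dP)(P/Q) = (-108)(6/732).
|ε| < 1, so demand is inelastic at this price.

-0.885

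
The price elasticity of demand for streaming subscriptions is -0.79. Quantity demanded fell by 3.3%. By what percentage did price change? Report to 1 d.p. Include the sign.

%ΔP ≈ %ΔQ / ε = (-3.3%)/(-0.79) = 4.18%.

4.2%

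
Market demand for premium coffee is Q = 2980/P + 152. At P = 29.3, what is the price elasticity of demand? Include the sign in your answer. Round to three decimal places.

-0.401

At P = 29.3, Q = 253.706.
dQ/dP = −2980/P² = -3.471.
ε = (dQ/dP)(P/Q) = (-3.471)(29.3/253.706).
|ε| < 1, so demand is inelastic at this price.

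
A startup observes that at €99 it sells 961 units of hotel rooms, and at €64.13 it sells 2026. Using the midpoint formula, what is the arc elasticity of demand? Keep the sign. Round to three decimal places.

-1.668

ΔQ = 2026 − 961 = 1065; ΔP = 64.13 − 99 = -34.87.
Midpoints: P̄ = 81.56, Q̄ = 1493.5.
ε = (ΔQ/ΔP)(P̄/Q̄) = (1065/-34.87)(81.56/1493.5).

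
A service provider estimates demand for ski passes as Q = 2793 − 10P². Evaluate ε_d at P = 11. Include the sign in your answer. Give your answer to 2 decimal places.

At P = 11, Q = 1583.
dQ/dP = −20P = -220.
ε = (dQ/dP)(P/Q) = (-220)(11/1583).

-1.53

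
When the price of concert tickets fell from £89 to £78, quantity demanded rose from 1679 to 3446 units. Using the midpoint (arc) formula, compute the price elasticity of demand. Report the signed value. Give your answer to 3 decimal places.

ΔQ = 3446 − 1679 = 1767; ΔP = 78 − 89 = -11.
Midpoints: P̄ = 83.50, Q̄ = 2562.5.
ε = (ΔQ/ΔP)(P̄/Q̄) = (1767/-11)(83.50/2562.5).

-5.234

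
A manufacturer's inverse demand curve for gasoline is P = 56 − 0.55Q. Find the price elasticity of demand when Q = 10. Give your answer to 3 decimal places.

At Q = 10, P = 56 − 0.55(10) = 50.50.
dP/dQ = −0.55, so dQ/dP = 1/(−0.55) = -1.818.
ε = (dQ/dP)(P/Q) = (-1.818)(50.50/10).

-9.182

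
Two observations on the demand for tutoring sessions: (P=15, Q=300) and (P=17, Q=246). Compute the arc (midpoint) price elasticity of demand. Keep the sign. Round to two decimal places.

ΔQ = 246 − 300 = -54; ΔP = 17 − 15 = 2.
Midpoints: P̄ = 16.00, Q̄ = 273.0.
ε = (ΔQ/ΔP)(P̄/Q̄) = (-54/2)(16.00/273.0).

-1.58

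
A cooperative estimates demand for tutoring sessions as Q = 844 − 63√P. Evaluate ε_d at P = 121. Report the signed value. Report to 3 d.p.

-2.295

At P = 121, Q = 151.
dQ/dP = −63/(2√P) = -2.864.
ε = (dQ/dP)(P/Q) = (-2.864)(121/151).
|ε| > 1, so demand is elastic at this price.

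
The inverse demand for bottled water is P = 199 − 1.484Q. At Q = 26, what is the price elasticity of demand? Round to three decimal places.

-4.158

At Q = 26, P = 199 − 1.484(26) = 160.42.
dP/dQ = −1.484, so dQ/dP = 1/(−1.484) = -0.674.
ε = (dQ/dP)(P/Q) = (-0.674)(160.42/26).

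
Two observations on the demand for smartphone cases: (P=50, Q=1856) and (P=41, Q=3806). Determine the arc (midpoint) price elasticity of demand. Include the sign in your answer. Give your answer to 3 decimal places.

ΔQ = 3806 − 1856 = 1950; ΔP = 41 − 50 = -9.
Midpoints: P̄ = 45.50, Q̄ = 2831.0.
ε = (ΔQ/ΔP)(P̄/Q̄) = (1950/-9)(45.50/2831.0).

-3.482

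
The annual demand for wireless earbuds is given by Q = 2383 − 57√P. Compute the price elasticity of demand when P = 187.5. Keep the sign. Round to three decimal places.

At P = 187.5, Q = 1602.495.
dQ/dP = −57/(2√P) = -2.081.
ε = (dQ/dP)(P/Q) = (-2.081)(187.5/1602.495).
|ε| < 1, so demand is inelastic at this price.

-0.244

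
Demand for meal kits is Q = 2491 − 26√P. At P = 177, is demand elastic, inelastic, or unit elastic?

inelastic

Q = 2145.092, dQ/dP = -0.977.
ε = (dQ/dP)(P/Q) ≈ -0.081.
|ε| = 0.08 < 1.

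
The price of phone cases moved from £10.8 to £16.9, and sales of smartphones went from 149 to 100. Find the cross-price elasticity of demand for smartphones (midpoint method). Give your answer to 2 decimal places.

-0.89

ΔQ_x = 100 − 149 = -49; ΔP_y = 16.9 − 10.8 = 6.1.
Midpoints: P̄_y = 13.85, Q̄_x = 124.5.
ε_xy = (ΔQ_x/ΔP_y)(P̄_y/Q̄_x) = (-49/6.1)(13.85/124.5).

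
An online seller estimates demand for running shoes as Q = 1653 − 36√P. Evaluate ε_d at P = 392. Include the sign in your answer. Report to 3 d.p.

-0.379

At P = 392, Q = 940.236.
dQ/dP = −36/(2√P) = -0.909.
ε = (dQ/dP)(P/Q) = (-0.909)(392/940.236).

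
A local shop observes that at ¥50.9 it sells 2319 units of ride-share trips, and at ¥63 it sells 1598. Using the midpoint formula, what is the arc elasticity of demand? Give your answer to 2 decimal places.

-1.73

ΔQ = 1598 − 2319 = -721; ΔP = 63 − 50.9 = 12.1.
Midpoints: P̄ = 56.95, Q̄ = 1958.5.
ε = (ΔQ/ΔP)(P̄/Q̄) = (-721/12.1)(56.95/1958.5).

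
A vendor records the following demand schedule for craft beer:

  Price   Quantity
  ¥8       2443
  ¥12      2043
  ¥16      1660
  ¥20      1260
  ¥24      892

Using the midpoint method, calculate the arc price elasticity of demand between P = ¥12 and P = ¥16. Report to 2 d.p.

-0.72

At P = 12, Q = 2043; at P = 16, Q = 1660.
ΔQ = -383, ΔP = 4. Midpoints: P̄ = 14.00, Q̄ = 1851.5.
ε = (ΔQ/ΔP)(P̄/Q̄) = (-383/4)(14.00/1851.5).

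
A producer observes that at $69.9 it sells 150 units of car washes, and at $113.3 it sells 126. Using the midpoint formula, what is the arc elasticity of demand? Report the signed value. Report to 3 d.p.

-0.367

ΔQ = 126 − 150 = -24; ΔP = 113.3 − 69.9 = 43.4.
Midpoints: P̄ = 91.60, Q̄ = 138.0.
ε = (ΔQ/ΔP)(P̄/Q̄) = (-24/43.4)(91.60/138.0).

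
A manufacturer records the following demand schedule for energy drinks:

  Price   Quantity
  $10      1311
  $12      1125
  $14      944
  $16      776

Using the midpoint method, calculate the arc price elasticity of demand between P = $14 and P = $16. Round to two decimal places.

-1.47

At P = 14, Q = 944; at P = 16, Q = 776.
ΔQ = -168, ΔP = 2. Midpoints: P̄ = 15.00, Q̄ = 860.0.
ε = (ΔQ/ΔP)(P̄/Q̄) = (-168/2)(15.00/860.0).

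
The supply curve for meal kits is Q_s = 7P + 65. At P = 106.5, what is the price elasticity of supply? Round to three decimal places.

0.920

At P = 106.5, Q_s = 810.50.
dQ_s/dP = 7.
ε_s = (dQ_s/dP)(P/Q_s) = (7)(106.5/810.50).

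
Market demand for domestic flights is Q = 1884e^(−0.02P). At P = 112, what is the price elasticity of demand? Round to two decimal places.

-2.24

At P = 112, Q = 200.568.
dQ/dP = −0.02·1884e^(−0.02P) = −0.02Q = -4.011.
ε = (dQ/dP)(P/Q) = (-4.011)(112/200.568).
|ε| > 1, so demand is elastic at this price.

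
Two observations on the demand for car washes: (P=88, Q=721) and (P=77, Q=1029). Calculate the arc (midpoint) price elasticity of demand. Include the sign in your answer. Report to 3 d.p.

-2.640

ΔQ = 1029 − 721 = 308; ΔP = 77 − 88 = -11.
Midpoints: P̄ = 82.50, Q̄ = 875.0.
ε = (ΔQ/ΔP)(P̄/Q̄) = (308/-11)(82.50/875.0).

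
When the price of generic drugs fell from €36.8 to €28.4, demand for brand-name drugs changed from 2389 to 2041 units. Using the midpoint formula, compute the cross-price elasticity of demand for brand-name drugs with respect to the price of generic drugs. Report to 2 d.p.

0.61

ΔQ_x = 2041 − 2389 = -348; ΔP_y = 28.4 − 36.8 = -8.4.
Midpoints: P̄_y = 32.60, Q̄_x = 2215.0.
ε_xy = (ΔQ_x/ΔP_y)(P̄_y/Q̄_x) = (-348/-8.4)(32.60/2215.0).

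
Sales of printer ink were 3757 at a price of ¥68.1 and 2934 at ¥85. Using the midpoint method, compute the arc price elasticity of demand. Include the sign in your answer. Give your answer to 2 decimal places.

ΔQ = 2934 − 3757 = -823; ΔP = 85 − 68.1 = 16.9.
Midpoints: P̄ = 76.55, Q̄ = 3345.5.
ε = (ΔQ/ΔP)(P̄/Q̄) = (-823/16.9)(76.55/3345.5).

-1.11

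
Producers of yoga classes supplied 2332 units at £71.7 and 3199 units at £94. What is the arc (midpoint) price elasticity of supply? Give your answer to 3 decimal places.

ΔQ = 3199 − 2332 = 867; ΔP = 94 − 71.7 = 22.3.
Midpoints: P̄ = 82.85, Q̄ = 2765.5.
ε_s = (ΔQ/ΔP)(P̄/Q̄) = (867/22.3)(82.85/2765.5).

1.165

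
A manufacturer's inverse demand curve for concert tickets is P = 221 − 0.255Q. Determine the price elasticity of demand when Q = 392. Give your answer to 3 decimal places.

At Q = 392, P = 221 − 0.255(392) = 121.04.
dP/dQ = −0.255, so dQ/dP = 1/(−0.255) = -3.922.
ε = (dQ/dP)(P/Q) = (-3.922)(121.04/392).

-1.211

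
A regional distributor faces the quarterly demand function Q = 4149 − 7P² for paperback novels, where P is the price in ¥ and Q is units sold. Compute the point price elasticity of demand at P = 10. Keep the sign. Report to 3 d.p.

At P = 10, Q = 3449.
dQ/dP = −14P = -140.
ε = (dQ/dP)(P/Q) = (-140)(10/3449).
|ε| < 1, so demand is inelastic at this price.

-0.406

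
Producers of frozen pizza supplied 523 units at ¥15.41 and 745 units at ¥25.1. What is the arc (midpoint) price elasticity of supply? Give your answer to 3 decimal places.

ΔQ = 745 − 523 = 222; ΔP = 25.1 − 15.41 = 9.69.
Midpoints: P̄ = 20.26, Q̄ = 634.0.
ε_s = (ΔQ/ΔP)(P̄/Q̄) = (222/9.69)(20.26/634.0).

0.732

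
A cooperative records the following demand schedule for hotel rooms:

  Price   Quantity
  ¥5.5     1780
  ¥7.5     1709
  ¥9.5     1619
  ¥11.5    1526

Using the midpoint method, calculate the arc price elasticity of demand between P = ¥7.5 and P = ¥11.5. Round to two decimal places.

At P = 7.5, Q = 1709; at P = 11.5, Q = 1526.
ΔQ = -183, ΔP = 4.0. Midpoints: P̄ = 9.50, Q̄ = 1617.5.
ε = (ΔQ/ΔP)(P̄/Q̄) = (-183/4.0)(9.50/1617.5).

-0.27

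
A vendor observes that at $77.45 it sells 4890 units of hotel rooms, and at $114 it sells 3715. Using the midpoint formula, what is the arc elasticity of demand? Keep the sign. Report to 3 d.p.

-0.715

ΔQ = 3715 − 4890 = -1175; ΔP = 114 − 77.45 = 36.55.
Midpoints: P̄ = 95.72, Q̄ = 4302.5.
ε = (ΔQ/ΔP)(P̄/Q̄) = (-1175/36.55)(95.72/4302.5).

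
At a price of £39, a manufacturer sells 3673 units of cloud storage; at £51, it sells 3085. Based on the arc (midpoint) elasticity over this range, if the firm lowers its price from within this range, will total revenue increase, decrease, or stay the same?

Arc ε = (-588/12)(45.00/3379.0) ≈ -0.653.
|ε| = 0.65 < 1, so demand is inelastic. A price cut therefore reduces total revenue.

decrease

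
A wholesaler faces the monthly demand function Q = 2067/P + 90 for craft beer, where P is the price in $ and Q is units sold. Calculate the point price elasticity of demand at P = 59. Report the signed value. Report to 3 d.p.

-0.280

At P = 59, Q = 125.034.
dQ/dP = −2067/P² = -0.594.
ε = (dQ/dP)(P/Q) = (-0.594)(59/125.034).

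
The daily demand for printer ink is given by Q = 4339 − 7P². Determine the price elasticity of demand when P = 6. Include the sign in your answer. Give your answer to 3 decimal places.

At P = 6, Q = 4087.
dQ/dP = −14P = -84.
ε = (dQ/dP)(P/Q) = (-84)(6/4087).

-0.123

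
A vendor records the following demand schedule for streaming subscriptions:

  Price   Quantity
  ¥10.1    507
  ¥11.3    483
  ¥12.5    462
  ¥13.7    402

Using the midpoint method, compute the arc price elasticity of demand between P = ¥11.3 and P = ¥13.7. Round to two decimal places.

At P = 11.3, Q = 483; at P = 13.7, Q = 402.
ΔQ = -81, ΔP = 2.4. Midpoints: P̄ = 12.50, Q̄ = 442.5.
ε = (ΔQ/ΔP)(P̄/Q̄) = (-81/2.4)(12.50/442.5).

-0.95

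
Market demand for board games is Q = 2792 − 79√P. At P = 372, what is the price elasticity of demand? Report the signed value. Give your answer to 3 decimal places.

-0.601

At P = 372, Q = 1268.303.
dQ/dP = −79/(2√P) = -2.048.
ε = (dQ/dP)(P/Q) = (-2.048)(372/1268.303).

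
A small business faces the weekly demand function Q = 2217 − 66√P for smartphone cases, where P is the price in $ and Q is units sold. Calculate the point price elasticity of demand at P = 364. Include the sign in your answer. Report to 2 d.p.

-0.66

At P = 364, Q = 957.800.
dQ/dP = −66/(2√P) = -1.730.
ε = (dQ/dP)(P/Q) = (-1.730)(364/957.800).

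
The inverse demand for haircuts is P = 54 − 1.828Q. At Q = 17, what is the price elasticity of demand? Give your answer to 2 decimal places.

At Q = 17, P = 54 − 1.828(17) = 22.92.
dP/dQ = −1.828, so dQ/dP = 1/(−1.828) = -0.547.
ε = (dQ/dP)(P/Q) = (-0.547)(22.92/17).

-0.74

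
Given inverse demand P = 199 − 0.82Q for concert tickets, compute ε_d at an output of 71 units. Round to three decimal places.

-2.418

At Q = 71, P = 199 − 0.82(71) = 140.78.
dP/dQ = −0.82, so dQ/dP = 1/(−0.82) = -1.220.
ε = (dQ/dP)(P/Q) = (-1.220)(140.78/71).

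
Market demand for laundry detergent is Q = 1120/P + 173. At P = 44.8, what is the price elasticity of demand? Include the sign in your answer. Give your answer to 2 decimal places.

At P = 44.8, Q = 198.
dQ/dP = −1120/P² = -0.558.
ε = (dQ/dP)(P/Q) = (-0.558)(44.8/198).
|ε| < 1, so demand is inelastic at this price.

-0.13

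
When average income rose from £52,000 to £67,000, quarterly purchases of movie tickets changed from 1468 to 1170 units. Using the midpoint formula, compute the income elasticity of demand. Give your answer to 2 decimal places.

-0.90

ΔQ = -298, ΔI = 15000. Midpoints: Ī = 59,500, Q̄ = 1319.0.
ε_I = (ΔQ/ΔI)(Ī/Q̄) = (-298/15000)(59500/1319.0).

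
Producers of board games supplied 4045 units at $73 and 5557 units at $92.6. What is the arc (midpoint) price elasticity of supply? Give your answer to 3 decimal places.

ΔQ = 5557 − 4045 = 1512; ΔP = 92.6 − 73 = 19.6.
Midpoints: P̄ = 82.80, Q̄ = 4801.0.
ε_s = (ΔQ/ΔP)(P̄/Q̄) = (1512/19.6)(82.80/4801.0).

1.330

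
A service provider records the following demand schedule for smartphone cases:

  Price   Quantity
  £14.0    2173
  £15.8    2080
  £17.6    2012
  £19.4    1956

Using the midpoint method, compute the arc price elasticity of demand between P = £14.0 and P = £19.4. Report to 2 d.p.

-0.33

At P = 14.0, Q = 2173; at P = 19.4, Q = 1956.
ΔQ = -217, ΔP = 5.4. Midpoints: P̄ = 16.70, Q̄ = 2064.5.
ε = (ΔQ/ΔP)(P̄/Q̄) = (-217/5.4)(16.70/2064.5).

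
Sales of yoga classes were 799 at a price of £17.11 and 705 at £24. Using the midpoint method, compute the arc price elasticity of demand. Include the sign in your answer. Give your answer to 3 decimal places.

-0.373

ΔQ = 705 − 799 = -94; ΔP = 24 − 17.11 = 6.89.
Midpoints: P̄ = 20.55, Q̄ = 752.0.
ε = (ΔQ/ΔP)(P̄/Q̄) = (-94/6.89)(20.55/752.0).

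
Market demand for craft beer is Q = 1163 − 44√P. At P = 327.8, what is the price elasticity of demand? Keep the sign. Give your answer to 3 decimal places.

-1.087

At P = 327.8, Q = 366.369.
dQ/dP = −44/(2√P) = -1.215.
ε = (dQ/dP)(P/Q) = (-1.215)(327.8/366.369).
|ε| > 1, so demand is elastic at this price.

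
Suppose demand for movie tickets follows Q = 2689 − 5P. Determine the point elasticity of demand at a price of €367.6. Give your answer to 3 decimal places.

-2.160

At P = 367.6, Q = 851.
dQ/dP = −5.
ε = (dQ/dP)(P/Q) = (-5)(367.6/851).
|ε| > 1, so demand is elastic at this price.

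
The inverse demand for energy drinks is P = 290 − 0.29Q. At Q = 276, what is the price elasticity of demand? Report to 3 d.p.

At Q = 276, P = 290 − 0.29(276) = 209.96.
dP/dQ = −0.29, so dQ/dP = 1/(−0.29) = -3.448.
ε = (dQ/dP)(P/Q) = (-3.448)(209.96/276).

-2.623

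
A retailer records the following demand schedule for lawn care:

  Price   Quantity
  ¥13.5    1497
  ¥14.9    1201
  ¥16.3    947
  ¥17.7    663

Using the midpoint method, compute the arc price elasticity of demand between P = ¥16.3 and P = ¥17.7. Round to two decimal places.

At P = 16.3, Q = 947; at P = 17.7, Q = 663.
ΔQ = -284, ΔP = 1.4. Midpoints: P̄ = 17.00, Q̄ = 805.0.
ε = (ΔQ/ΔP)(P̄/Q̄) = (-284/1.4)(17.00/805.0).

-4.28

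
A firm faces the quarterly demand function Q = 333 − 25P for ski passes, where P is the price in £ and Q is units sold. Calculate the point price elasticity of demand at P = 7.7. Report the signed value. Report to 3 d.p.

-1.370

At P = 7.7, Q = 140.500.
dQ/dP = −25.
ε = (dQ/dP)(P/Q) = (-25)(7.7/140.500).
|ε| > 1, so demand is elastic at this price.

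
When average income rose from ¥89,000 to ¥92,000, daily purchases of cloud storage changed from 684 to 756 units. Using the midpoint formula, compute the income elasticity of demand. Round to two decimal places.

ΔQ = 72, ΔI = 3000. Midpoints: Ī = 90,500, Q̄ = 720.0.
ε_I = (ΔQ/ΔI)(Ī/Q̄) = (72/3000)(90500/720.0).

3.02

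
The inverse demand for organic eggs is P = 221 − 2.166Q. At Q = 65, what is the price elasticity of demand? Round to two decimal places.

At Q = 65, P = 221 − 2.166(65) = 80.21.
dP/dQ = −2.166, so dQ/dP = 1/(−2.166) = -0.462.
ε = (dQ/dP)(P/Q) = (-0.462)(80.21/65).

-0.57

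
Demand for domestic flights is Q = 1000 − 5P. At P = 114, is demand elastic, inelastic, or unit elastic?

elastic

Q = 430, dQ/dP = -5.
ε = (dQ/dP)(P/Q) ≈ -1.326.
|ε| = 1.33 > 1.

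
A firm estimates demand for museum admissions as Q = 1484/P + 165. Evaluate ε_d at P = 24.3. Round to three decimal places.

At P = 24.3, Q = 226.070.
dQ/dP = −1484/P² = -2.513.
ε = (dQ/dP)(P/Q) = (-2.513)(24.3/226.070).

-0.270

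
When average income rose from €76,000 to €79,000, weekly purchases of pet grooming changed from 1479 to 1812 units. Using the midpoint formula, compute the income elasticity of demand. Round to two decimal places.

ΔQ = 333, ΔI = 3000. Midpoints: Ī = 77,500, Q̄ = 1645.5.
ε_I = (ΔQ/ΔI)(Ī/Q̄) = (333/3000)(77500/1645.5).

5.23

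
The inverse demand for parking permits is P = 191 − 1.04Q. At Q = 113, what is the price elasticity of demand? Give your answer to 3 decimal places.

-0.625

At Q = 113, P = 191 − 1.04(113) = 73.48.
dP/dQ = −1.04, so dQ/dP = 1/(−1.04) = -0.962.
ε = (dQ/dP)(P/Q) = (-0.962)(73.48/113).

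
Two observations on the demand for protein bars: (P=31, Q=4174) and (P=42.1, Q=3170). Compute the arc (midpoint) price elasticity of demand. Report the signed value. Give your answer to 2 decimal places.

ΔQ = 3170 − 4174 = -1004; ΔP = 42.1 − 31 = 11.1.
Midpoints: P̄ = 36.55, Q̄ = 3672.0.
ε = (ΔQ/ΔP)(P̄/Q̄) = (-1004/11.1)(36.55/3672.0).

-0.90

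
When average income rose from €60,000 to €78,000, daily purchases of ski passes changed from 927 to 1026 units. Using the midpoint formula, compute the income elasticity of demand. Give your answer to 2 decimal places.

0.39

ΔQ = 99, ΔI = 18000. Midpoints: Ī = 69,000, Q̄ = 976.5.
ε_I = (ΔQ/ΔI)(Ī/Q̄) = (99/18000)(69000/976.5).
ε_I > 0, so the good is normal.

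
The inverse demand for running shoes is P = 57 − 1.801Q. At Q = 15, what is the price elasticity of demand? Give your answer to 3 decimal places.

At Q = 15, P = 57 − 1.801(15) = 29.98.
dP/dQ = −1.801, so dQ/dP = 1/(−1.801) = -0.555.
ε = (dQ/dP)(P/Q) = (-0.555)(29.98/15).

-1.110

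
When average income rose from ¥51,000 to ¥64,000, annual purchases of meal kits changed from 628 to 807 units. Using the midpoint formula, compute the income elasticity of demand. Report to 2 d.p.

1.10

ΔQ = 179, ΔI = 13000. Midpoints: Ī = 57,500, Q̄ = 717.5.
ε_I = (ΔQ/ΔI)(Ī/Q̄) = (179/13000)(57500/717.5).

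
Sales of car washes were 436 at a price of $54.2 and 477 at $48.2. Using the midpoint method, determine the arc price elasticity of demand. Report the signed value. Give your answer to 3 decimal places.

ΔQ = 477 − 436 = 41; ΔP = 48.2 − 54.2 = -6.
Midpoints: P̄ = 51.20, Q̄ = 456.5.
ε = (ΔQ/ΔP)(P̄/Q̄) = (41/-6)(51.20/456.5).

-0.766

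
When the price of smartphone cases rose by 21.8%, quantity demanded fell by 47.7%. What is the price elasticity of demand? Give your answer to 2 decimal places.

ε = %ΔQ / %ΔP = (-47.7)/(21.8) = -2.188.

-2.19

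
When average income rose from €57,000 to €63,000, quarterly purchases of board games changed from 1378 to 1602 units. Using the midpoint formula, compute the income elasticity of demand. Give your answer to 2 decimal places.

1.50

ΔQ = 224, ΔI = 6000. Midpoints: Ī = 60,000, Q̄ = 1490.0.
ε_I = (ΔQ/ΔI)(Ī/Q̄) = (224/6000)(60000/1490.0).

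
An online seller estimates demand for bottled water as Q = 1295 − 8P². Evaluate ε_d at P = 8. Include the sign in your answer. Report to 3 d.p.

-1.308

At P = 8, Q = 783.
dQ/dP = −16P = -128.
ε = (dQ/dP)(P/Q) = (-128)(8/783).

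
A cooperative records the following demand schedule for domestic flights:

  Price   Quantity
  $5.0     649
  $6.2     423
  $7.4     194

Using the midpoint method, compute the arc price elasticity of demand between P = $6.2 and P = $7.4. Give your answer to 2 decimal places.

At P = 6.2, Q = 423; at P = 7.4, Q = 194.
ΔQ = -229, ΔP = 1.2. Midpoints: P̄ = 6.80, Q̄ = 308.5.
ε = (ΔQ/ΔP)(P̄/Q̄) = (-229/1.2)(6.80/308.5).

-4.21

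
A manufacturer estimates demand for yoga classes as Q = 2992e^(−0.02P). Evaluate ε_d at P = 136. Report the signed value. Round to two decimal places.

At P = 136, Q = 197.097.
dQ/dP = −0.02·2992e^(−0.02P) = −0.02Q = -3.942.
ε = (dQ/dP)(P/Q) = (-3.942)(136/197.097).
|ε| > 1, so demand is elastic at this price.

-2.72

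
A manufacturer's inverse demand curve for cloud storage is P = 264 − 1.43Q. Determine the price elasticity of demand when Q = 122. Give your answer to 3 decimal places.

-0.513

At Q = 122, P = 264 − 1.43(122) = 89.54.
dP/dQ = −1.43, so dQ/dP = 1/(−1.43) = -0.699.
ε = (dQ/dP)(P/Q) = (-0.699)(89.54/122).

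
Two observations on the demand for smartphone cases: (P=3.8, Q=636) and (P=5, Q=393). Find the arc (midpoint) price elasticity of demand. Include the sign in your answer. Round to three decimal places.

-1.732

ΔQ = 393 − 636 = -243; ΔP = 5 − 3.8 = 1.2.
Midpoints: P̄ = 4.40, Q̄ = 514.5.
ε = (ΔQ/ΔP)(P̄/Q̄) = (-243/1.2)(4.40/514.5).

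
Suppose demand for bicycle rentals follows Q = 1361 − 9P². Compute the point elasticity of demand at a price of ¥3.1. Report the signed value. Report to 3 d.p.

At P = 3.1, Q = 1274.510.
dQ/dP = −18P = -55.800.
ε = (dQ/dP)(P/Q) = (-55.800)(3.1/1274.510).

-0.136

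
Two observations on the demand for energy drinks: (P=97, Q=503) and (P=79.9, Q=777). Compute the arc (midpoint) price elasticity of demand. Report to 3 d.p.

ΔQ = 777 − 503 = 274; ΔP = 79.9 − 97 = -17.1.
Midpoints: P̄ = 88.45, Q̄ = 640.0.
ε = (ΔQ/ΔP)(P̄/Q̄) = (274/-17.1)(88.45/640.0).

-2.214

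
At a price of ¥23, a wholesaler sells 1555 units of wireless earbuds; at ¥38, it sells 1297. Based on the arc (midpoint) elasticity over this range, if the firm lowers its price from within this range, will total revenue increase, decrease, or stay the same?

decrease

Arc ε = (-258/15)(30.50/1426.0) ≈ -0.368.
|ε| = 0.37 < 1, so demand is inelastic. A price cut therefore reduces total revenue.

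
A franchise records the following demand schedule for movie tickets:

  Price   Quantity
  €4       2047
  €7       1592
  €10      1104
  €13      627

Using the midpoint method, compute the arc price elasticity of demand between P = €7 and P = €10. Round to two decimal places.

-1.03

At P = 7, Q = 1592; at P = 10, Q = 1104.
ΔQ = -488, ΔP = 3. Midpoints: P̄ = 8.50, Q̄ = 1348.0.
ε = (ΔQ/ΔP)(P̄/Q̄) = (-488/3)(8.50/1348.0).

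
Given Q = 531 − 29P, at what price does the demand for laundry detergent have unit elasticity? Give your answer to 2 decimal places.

For linear demand Q = a − bP, ε = −bP/(a − bP). |ε| = 1 when bP = a − bP, i.e. P = a/(2b).
P = 531/(2·29) = 531/58 = 9.1552.

9.16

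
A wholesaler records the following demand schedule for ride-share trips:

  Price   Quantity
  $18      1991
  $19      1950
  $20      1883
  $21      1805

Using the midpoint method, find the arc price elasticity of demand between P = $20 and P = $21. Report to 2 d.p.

-0.87

At P = 20, Q = 1883; at P = 21, Q = 1805.
ΔQ = -78, ΔP = 1. Midpoints: P̄ = 20.50, Q̄ = 1844.0.
ε = (ΔQ/ΔP)(P̄/Q̄) = (-78/1)(20.50/1844.0).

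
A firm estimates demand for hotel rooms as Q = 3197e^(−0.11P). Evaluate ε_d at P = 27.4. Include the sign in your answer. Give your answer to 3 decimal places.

-3.014

At P = 27.4, Q = 156.956.
dQ/dP = −0.11·3197e^(−0.11P) = −0.11Q = -17.265.
ε = (dQ/dP)(P/Q) = (-17.265)(27.4/156.956).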